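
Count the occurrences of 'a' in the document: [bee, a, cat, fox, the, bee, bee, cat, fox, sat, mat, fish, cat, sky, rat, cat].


Document has 16 words
Scanning for 'a':
Found at positions: [1]
Count = 1

1


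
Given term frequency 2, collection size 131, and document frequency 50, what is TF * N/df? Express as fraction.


TF * (N/df)
= 2 * (131/50)
= 2 * 131/50
= 131/25

131/25


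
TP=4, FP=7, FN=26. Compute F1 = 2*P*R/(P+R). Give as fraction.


F1 = 2 * P * R / (P + R)
P = TP/(TP+FP) = 4/11 = 4/11
R = TP/(TP+FN) = 4/30 = 2/15
2 * P * R = 2 * 4/11 * 2/15 = 16/165
P + R = 4/11 + 2/15 = 82/165
F1 = 16/165 / 82/165 = 8/41

8/41


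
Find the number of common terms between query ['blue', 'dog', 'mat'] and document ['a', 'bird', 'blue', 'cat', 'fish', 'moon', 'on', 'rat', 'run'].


Query terms: ['blue', 'dog', 'mat']
Document terms: ['a', 'bird', 'blue', 'cat', 'fish', 'moon', 'on', 'rat', 'run']
Common terms: ['blue']
Overlap count = 1

1


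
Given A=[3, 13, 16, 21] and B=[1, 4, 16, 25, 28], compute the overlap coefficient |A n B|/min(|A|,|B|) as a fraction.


A intersect B = [16]
|A intersect B| = 1
min(|A|, |B|) = min(4, 5) = 4
Overlap = 1 / 4 = 1/4

1/4


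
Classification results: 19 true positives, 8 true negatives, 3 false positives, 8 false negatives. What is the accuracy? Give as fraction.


Accuracy = (TP + TN) / (TP + TN + FP + FN)
TP + TN = 19 + 8 = 27
Total = 19 + 8 + 3 + 8 = 38
Accuracy = 27 / 38 = 27/38

27/38


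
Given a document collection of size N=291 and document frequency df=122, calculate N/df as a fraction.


IDF ratio = N / df
= 291 / 122
= 291/122

291/122


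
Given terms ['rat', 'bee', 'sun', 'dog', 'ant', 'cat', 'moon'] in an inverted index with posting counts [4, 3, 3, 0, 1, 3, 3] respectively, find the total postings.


Summing posting list sizes:
'rat': 4 postings
'bee': 3 postings
'sun': 3 postings
'dog': 0 postings
'ant': 1 postings
'cat': 3 postings
'moon': 3 postings
Total = 4 + 3 + 3 + 0 + 1 + 3 + 3 = 17

17


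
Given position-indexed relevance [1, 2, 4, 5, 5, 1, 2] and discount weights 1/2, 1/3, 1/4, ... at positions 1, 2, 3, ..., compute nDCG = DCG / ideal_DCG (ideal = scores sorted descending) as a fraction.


Position discount weights w_i = 1/(i+1) for i=1..7:
Weights = [1/2, 1/3, 1/4, 1/5, 1/6, 1/7, 1/8]
Actual relevance: [1, 2, 4, 5, 5, 1, 2]
DCG = 1/2 + 2/3 + 4/4 + 5/5 + 5/6 + 1/7 + 2/8 = 123/28
Ideal relevance (sorted desc): [5, 5, 4, 2, 2, 1, 1]
Ideal DCG = 5/2 + 5/3 + 4/4 + 2/5 + 2/6 + 1/7 + 1/8 = 1727/280
nDCG = DCG / ideal_DCG = 123/28 / 1727/280 = 1230/1727

1230/1727


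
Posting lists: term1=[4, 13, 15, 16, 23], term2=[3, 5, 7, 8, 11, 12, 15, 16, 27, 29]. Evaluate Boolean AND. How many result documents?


Boolean AND: find intersection of posting lists
term1 docs: [4, 13, 15, 16, 23]
term2 docs: [3, 5, 7, 8, 11, 12, 15, 16, 27, 29]
Intersection: [15, 16]
|intersection| = 2

2


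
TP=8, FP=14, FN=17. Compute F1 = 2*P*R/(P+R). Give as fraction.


F1 = 2 * P * R / (P + R)
P = TP/(TP+FP) = 8/22 = 4/11
R = TP/(TP+FN) = 8/25 = 8/25
2 * P * R = 2 * 4/11 * 8/25 = 64/275
P + R = 4/11 + 8/25 = 188/275
F1 = 64/275 / 188/275 = 16/47

16/47


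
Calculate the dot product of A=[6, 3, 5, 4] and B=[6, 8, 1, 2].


Dot product = sum of element-wise products
A[0]*B[0] = 6*6 = 36
A[1]*B[1] = 3*8 = 24
A[2]*B[2] = 5*1 = 5
A[3]*B[3] = 4*2 = 8
Sum = 36 + 24 + 5 + 8 = 73

73


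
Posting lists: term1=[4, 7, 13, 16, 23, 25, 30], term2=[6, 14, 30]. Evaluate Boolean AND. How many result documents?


Boolean AND: find intersection of posting lists
term1 docs: [4, 7, 13, 16, 23, 25, 30]
term2 docs: [6, 14, 30]
Intersection: [30]
|intersection| = 1

1


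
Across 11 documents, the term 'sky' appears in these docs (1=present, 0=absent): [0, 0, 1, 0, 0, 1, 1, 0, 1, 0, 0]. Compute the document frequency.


Checking each document for 'sky':
Doc 1: absent
Doc 2: absent
Doc 3: present
Doc 4: absent
Doc 5: absent
Doc 6: present
Doc 7: present
Doc 8: absent
Doc 9: present
Doc 10: absent
Doc 11: absent
df = sum of presences = 0 + 0 + 1 + 0 + 0 + 1 + 1 + 0 + 1 + 0 + 0 = 4

4


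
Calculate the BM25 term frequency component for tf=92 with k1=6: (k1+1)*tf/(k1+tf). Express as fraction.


BM25 TF component = (k1+1)*tf / (k1+tf)
k1 = 6, tf = 92
Numerator = (6+1)*92 = 644
Denominator = 6 + 92 = 98
= 644/98 = 46/7

46/7


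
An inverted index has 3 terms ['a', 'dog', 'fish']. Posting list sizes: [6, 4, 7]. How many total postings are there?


Summing posting list sizes:
'a': 6 postings
'dog': 4 postings
'fish': 7 postings
Total = 6 + 4 + 7 = 17

17


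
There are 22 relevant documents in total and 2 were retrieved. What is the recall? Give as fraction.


Recall = retrieved_relevant / total_relevant
= 2 / 22
= 2 / (2 + 20)
= 1/11

1/11


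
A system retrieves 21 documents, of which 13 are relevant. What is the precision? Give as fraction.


Precision = relevant_retrieved / total_retrieved
= 13 / 21
= 13 / (13 + 8)
= 13/21

13/21


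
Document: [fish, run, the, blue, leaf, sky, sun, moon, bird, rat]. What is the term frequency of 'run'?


Document has 10 words
Scanning for 'run':
Found at positions: [1]
Count = 1

1


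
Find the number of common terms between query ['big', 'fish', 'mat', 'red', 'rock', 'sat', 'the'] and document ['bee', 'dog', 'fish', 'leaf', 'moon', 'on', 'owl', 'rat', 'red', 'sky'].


Query terms: ['big', 'fish', 'mat', 'red', 'rock', 'sat', 'the']
Document terms: ['bee', 'dog', 'fish', 'leaf', 'moon', 'on', 'owl', 'rat', 'red', 'sky']
Common terms: ['fish', 'red']
Overlap count = 2

2


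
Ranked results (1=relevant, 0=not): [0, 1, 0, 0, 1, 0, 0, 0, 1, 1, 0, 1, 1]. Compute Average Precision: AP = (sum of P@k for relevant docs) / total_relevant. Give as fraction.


Computing P@k for each relevant position:
Position 1: not relevant
Position 2: relevant, P@2 = 1/2 = 1/2
Position 3: not relevant
Position 4: not relevant
Position 5: relevant, P@5 = 2/5 = 2/5
Position 6: not relevant
Position 7: not relevant
Position 8: not relevant
Position 9: relevant, P@9 = 3/9 = 1/3
Position 10: relevant, P@10 = 4/10 = 2/5
Position 11: not relevant
Position 12: relevant, P@12 = 5/12 = 5/12
Position 13: relevant, P@13 = 6/13 = 6/13
Sum of P@k = 1/2 + 2/5 + 1/3 + 2/5 + 5/12 + 6/13 = 653/260
AP = 653/260 / 6 = 653/1560

653/1560


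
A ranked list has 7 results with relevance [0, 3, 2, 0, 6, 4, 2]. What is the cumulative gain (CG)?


Cumulative Gain = sum of relevance scores
Position 1: rel=0, running sum=0
Position 2: rel=3, running sum=3
Position 3: rel=2, running sum=5
Position 4: rel=0, running sum=5
Position 5: rel=6, running sum=11
Position 6: rel=4, running sum=15
Position 7: rel=2, running sum=17
CG = 17

17


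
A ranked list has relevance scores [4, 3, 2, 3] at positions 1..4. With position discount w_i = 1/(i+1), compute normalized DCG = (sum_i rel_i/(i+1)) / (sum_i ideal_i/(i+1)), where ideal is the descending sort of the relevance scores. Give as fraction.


Position discount weights w_i = 1/(i+1) for i=1..4:
Weights = [1/2, 1/3, 1/4, 1/5]
Actual relevance: [4, 3, 2, 3]
DCG = 4/2 + 3/3 + 2/4 + 3/5 = 41/10
Ideal relevance (sorted desc): [4, 3, 3, 2]
Ideal DCG = 4/2 + 3/3 + 3/4 + 2/5 = 83/20
nDCG = DCG / ideal_DCG = 41/10 / 83/20 = 82/83

82/83


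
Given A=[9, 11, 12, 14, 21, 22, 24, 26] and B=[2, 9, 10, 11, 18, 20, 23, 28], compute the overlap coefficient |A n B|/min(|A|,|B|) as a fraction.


A intersect B = [9, 11]
|A intersect B| = 2
min(|A|, |B|) = min(8, 8) = 8
Overlap = 2 / 8 = 1/4

1/4


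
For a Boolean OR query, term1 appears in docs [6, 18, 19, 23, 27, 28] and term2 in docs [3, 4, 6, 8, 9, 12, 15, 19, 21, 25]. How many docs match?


Boolean OR: find union of posting lists
term1 docs: [6, 18, 19, 23, 27, 28]
term2 docs: [3, 4, 6, 8, 9, 12, 15, 19, 21, 25]
Union: [3, 4, 6, 8, 9, 12, 15, 18, 19, 21, 23, 25, 27, 28]
|union| = 14

14


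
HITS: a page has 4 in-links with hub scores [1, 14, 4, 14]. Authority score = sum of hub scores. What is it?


Authority = sum of hub scores of in-linkers
In-link 1: hub score = 1
In-link 2: hub score = 14
In-link 3: hub score = 4
In-link 4: hub score = 14
Authority = 1 + 14 + 4 + 14 = 33

33


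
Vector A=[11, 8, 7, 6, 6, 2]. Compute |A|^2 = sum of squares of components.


|A|^2 = sum of squared components
A[0]^2 = 11^2 = 121
A[1]^2 = 8^2 = 64
A[2]^2 = 7^2 = 49
A[3]^2 = 6^2 = 36
A[4]^2 = 6^2 = 36
A[5]^2 = 2^2 = 4
Sum = 121 + 64 + 49 + 36 + 36 + 4 = 310

310


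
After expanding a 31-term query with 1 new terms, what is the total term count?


Original terms: 31
Expansion terms: 1
Total = 31 + 1 = 32

32


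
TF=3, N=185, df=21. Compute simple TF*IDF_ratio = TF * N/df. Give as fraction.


TF * (N/df)
= 3 * (185/21)
= 3 * 185/21
= 185/7

185/7


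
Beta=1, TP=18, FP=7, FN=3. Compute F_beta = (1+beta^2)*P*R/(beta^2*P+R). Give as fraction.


P = TP/(TP+FP) = 18/25 = 18/25
R = TP/(TP+FN) = 18/21 = 6/7
beta^2 = 1^2 = 1
(1 + beta^2) = 2
Numerator = (1+beta^2)*P*R = 216/175
Denominator = beta^2*P + R = 18/25 + 6/7 = 276/175
F_beta = 18/23

18/23


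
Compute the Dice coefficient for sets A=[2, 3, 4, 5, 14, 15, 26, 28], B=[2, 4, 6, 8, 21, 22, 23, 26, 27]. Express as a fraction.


A intersect B = [2, 4, 26]
|A intersect B| = 3
|A| = 8, |B| = 9
Dice = 2*3 / (8+9)
= 6 / 17 = 6/17

6/17


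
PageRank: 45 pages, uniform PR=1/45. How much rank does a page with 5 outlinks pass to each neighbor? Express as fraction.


Initial PR = 1/45 = 1/45
Outlinks = 5
Contribution per link = PR / outlinks
= 1/45 / 5
= 1/225

1/225


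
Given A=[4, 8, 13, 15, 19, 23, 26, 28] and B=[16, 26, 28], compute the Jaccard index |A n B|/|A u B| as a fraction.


A intersect B = [26, 28]
|A intersect B| = 2
A union B = [4, 8, 13, 15, 16, 19, 23, 26, 28]
|A union B| = 9
Jaccard = 2/9 = 2/9

2/9


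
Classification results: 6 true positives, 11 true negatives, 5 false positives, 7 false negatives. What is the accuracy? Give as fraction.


Accuracy = (TP + TN) / (TP + TN + FP + FN)
TP + TN = 6 + 11 = 17
Total = 6 + 11 + 5 + 7 = 29
Accuracy = 17 / 29 = 17/29

17/29


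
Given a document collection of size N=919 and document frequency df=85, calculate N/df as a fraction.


IDF ratio = N / df
= 919 / 85
= 919/85

919/85


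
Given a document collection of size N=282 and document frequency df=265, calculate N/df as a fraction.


IDF ratio = N / df
= 282 / 265
= 282/265

282/265


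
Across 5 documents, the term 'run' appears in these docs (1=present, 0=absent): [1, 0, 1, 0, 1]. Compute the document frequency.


Checking each document for 'run':
Doc 1: present
Doc 2: absent
Doc 3: present
Doc 4: absent
Doc 5: present
df = sum of presences = 1 + 0 + 1 + 0 + 1 = 3

3


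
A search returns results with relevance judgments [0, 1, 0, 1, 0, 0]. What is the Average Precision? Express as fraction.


Computing P@k for each relevant position:
Position 1: not relevant
Position 2: relevant, P@2 = 1/2 = 1/2
Position 3: not relevant
Position 4: relevant, P@4 = 2/4 = 1/2
Position 5: not relevant
Position 6: not relevant
Sum of P@k = 1/2 + 1/2 = 1
AP = 1 / 2 = 1/2

1/2


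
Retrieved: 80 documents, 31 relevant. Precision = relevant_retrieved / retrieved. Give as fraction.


Precision = relevant_retrieved / total_retrieved
= 31 / 80
= 31 / (31 + 49)
= 31/80

31/80


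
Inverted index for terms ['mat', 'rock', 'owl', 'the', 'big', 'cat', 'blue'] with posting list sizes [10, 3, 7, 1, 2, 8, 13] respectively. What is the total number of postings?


Summing posting list sizes:
'mat': 10 postings
'rock': 3 postings
'owl': 7 postings
'the': 1 postings
'big': 2 postings
'cat': 8 postings
'blue': 13 postings
Total = 10 + 3 + 7 + 1 + 2 + 8 + 13 = 44

44


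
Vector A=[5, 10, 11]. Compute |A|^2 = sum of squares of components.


|A|^2 = sum of squared components
A[0]^2 = 5^2 = 25
A[1]^2 = 10^2 = 100
A[2]^2 = 11^2 = 121
Sum = 25 + 100 + 121 = 246

246


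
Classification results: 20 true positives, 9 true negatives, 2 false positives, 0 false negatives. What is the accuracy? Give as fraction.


Accuracy = (TP + TN) / (TP + TN + FP + FN)
TP + TN = 20 + 9 = 29
Total = 20 + 9 + 2 + 0 = 31
Accuracy = 29 / 31 = 29/31

29/31


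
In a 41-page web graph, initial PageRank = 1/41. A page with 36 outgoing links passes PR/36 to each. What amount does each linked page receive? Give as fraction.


Initial PR = 1/41 = 1/41
Outlinks = 36
Contribution per link = PR / outlinks
= 1/41 / 36
= 1/1476

1/1476


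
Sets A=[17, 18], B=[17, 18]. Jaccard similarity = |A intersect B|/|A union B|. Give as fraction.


A intersect B = [17, 18]
|A intersect B| = 2
A union B = [17, 18]
|A union B| = 2
Jaccard = 2/2 = 1

1


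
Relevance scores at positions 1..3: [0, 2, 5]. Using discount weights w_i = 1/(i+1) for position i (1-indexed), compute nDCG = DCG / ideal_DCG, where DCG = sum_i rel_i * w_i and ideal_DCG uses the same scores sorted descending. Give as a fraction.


Position discount weights w_i = 1/(i+1) for i=1..3:
Weights = [1/2, 1/3, 1/4]
Actual relevance: [0, 2, 5]
DCG = 0/2 + 2/3 + 5/4 = 23/12
Ideal relevance (sorted desc): [5, 2, 0]
Ideal DCG = 5/2 + 2/3 + 0/4 = 19/6
nDCG = DCG / ideal_DCG = 23/12 / 19/6 = 23/38

23/38


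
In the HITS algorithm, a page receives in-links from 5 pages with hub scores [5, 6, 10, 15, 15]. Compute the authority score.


Authority = sum of hub scores of in-linkers
In-link 1: hub score = 5
In-link 2: hub score = 6
In-link 3: hub score = 10
In-link 4: hub score = 15
In-link 5: hub score = 15
Authority = 5 + 6 + 10 + 15 + 15 = 51

51


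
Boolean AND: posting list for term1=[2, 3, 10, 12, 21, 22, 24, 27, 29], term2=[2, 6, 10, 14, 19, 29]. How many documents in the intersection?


Boolean AND: find intersection of posting lists
term1 docs: [2, 3, 10, 12, 21, 22, 24, 27, 29]
term2 docs: [2, 6, 10, 14, 19, 29]
Intersection: [2, 10, 29]
|intersection| = 3

3


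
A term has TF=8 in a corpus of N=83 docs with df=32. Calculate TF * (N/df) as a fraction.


TF * (N/df)
= 8 * (83/32)
= 8 * 83/32
= 83/4

83/4


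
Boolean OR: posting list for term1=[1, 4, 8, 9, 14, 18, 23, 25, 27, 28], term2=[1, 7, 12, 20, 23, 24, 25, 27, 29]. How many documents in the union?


Boolean OR: find union of posting lists
term1 docs: [1, 4, 8, 9, 14, 18, 23, 25, 27, 28]
term2 docs: [1, 7, 12, 20, 23, 24, 25, 27, 29]
Union: [1, 4, 7, 8, 9, 12, 14, 18, 20, 23, 24, 25, 27, 28, 29]
|union| = 15

15


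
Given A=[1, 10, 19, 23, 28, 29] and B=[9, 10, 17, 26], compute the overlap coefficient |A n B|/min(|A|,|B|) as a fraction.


A intersect B = [10]
|A intersect B| = 1
min(|A|, |B|) = min(6, 4) = 4
Overlap = 1 / 4 = 1/4

1/4


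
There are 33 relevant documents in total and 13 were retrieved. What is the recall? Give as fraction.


Recall = retrieved_relevant / total_relevant
= 13 / 33
= 13 / (13 + 20)
= 13/33

13/33


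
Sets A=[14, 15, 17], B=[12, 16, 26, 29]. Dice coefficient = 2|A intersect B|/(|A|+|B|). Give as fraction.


A intersect B = []
|A intersect B| = 0
|A| = 3, |B| = 4
Dice = 2*0 / (3+4)
= 0 / 7 = 0

0


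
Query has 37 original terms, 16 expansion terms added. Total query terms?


Original terms: 37
Expansion terms: 16
Total = 37 + 16 = 53

53


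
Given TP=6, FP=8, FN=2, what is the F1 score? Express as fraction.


F1 = 2 * P * R / (P + R)
P = TP/(TP+FP) = 6/14 = 3/7
R = TP/(TP+FN) = 6/8 = 3/4
2 * P * R = 2 * 3/7 * 3/4 = 9/14
P + R = 3/7 + 3/4 = 33/28
F1 = 9/14 / 33/28 = 6/11

6/11


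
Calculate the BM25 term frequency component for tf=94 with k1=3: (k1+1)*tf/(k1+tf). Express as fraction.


BM25 TF component = (k1+1)*tf / (k1+tf)
k1 = 3, tf = 94
Numerator = (3+1)*94 = 376
Denominator = 3 + 94 = 97
= 376/97 = 376/97

376/97


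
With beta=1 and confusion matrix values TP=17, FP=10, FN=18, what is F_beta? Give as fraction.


P = TP/(TP+FP) = 17/27 = 17/27
R = TP/(TP+FN) = 17/35 = 17/35
beta^2 = 1^2 = 1
(1 + beta^2) = 2
Numerator = (1+beta^2)*P*R = 578/945
Denominator = beta^2*P + R = 17/27 + 17/35 = 1054/945
F_beta = 17/31

17/31


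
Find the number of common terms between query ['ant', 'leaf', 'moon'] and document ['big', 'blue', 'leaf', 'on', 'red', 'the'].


Query terms: ['ant', 'leaf', 'moon']
Document terms: ['big', 'blue', 'leaf', 'on', 'red', 'the']
Common terms: ['leaf']
Overlap count = 1

1


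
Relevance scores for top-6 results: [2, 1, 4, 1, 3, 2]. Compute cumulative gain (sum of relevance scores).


Cumulative Gain = sum of relevance scores
Position 1: rel=2, running sum=2
Position 2: rel=1, running sum=3
Position 3: rel=4, running sum=7
Position 4: rel=1, running sum=8
Position 5: rel=3, running sum=11
Position 6: rel=2, running sum=13
CG = 13

13


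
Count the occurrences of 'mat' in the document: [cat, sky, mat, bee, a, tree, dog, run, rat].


Document has 9 words
Scanning for 'mat':
Found at positions: [2]
Count = 1

1


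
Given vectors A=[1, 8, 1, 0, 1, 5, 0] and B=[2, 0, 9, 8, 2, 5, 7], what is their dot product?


Dot product = sum of element-wise products
A[0]*B[0] = 1*2 = 2
A[1]*B[1] = 8*0 = 0
A[2]*B[2] = 1*9 = 9
A[3]*B[3] = 0*8 = 0
A[4]*B[4] = 1*2 = 2
A[5]*B[5] = 5*5 = 25
A[6]*B[6] = 0*7 = 0
Sum = 2 + 0 + 9 + 0 + 2 + 25 + 0 = 38

38


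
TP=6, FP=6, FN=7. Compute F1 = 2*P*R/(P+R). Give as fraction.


F1 = 2 * P * R / (P + R)
P = TP/(TP+FP) = 6/12 = 1/2
R = TP/(TP+FN) = 6/13 = 6/13
2 * P * R = 2 * 1/2 * 6/13 = 6/13
P + R = 1/2 + 6/13 = 25/26
F1 = 6/13 / 25/26 = 12/25

12/25


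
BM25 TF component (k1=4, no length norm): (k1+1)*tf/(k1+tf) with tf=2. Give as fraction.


BM25 TF component = (k1+1)*tf / (k1+tf)
k1 = 4, tf = 2
Numerator = (4+1)*2 = 10
Denominator = 4 + 2 = 6
= 10/6 = 5/3

5/3


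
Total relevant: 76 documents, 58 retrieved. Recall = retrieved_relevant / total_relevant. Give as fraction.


Recall = retrieved_relevant / total_relevant
= 58 / 76
= 58 / (58 + 18)
= 29/38

29/38


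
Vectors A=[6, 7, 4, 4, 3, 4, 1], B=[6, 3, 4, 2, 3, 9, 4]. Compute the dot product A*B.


Dot product = sum of element-wise products
A[0]*B[0] = 6*6 = 36
A[1]*B[1] = 7*3 = 21
A[2]*B[2] = 4*4 = 16
A[3]*B[3] = 4*2 = 8
A[4]*B[4] = 3*3 = 9
A[5]*B[5] = 4*9 = 36
A[6]*B[6] = 1*4 = 4
Sum = 36 + 21 + 16 + 8 + 9 + 36 + 4 = 130

130


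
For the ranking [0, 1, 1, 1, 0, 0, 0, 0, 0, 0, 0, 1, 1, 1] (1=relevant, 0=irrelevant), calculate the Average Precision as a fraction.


Computing P@k for each relevant position:
Position 1: not relevant
Position 2: relevant, P@2 = 1/2 = 1/2
Position 3: relevant, P@3 = 2/3 = 2/3
Position 4: relevant, P@4 = 3/4 = 3/4
Position 5: not relevant
Position 6: not relevant
Position 7: not relevant
Position 8: not relevant
Position 9: not relevant
Position 10: not relevant
Position 11: not relevant
Position 12: relevant, P@12 = 4/12 = 1/3
Position 13: relevant, P@13 = 5/13 = 5/13
Position 14: relevant, P@14 = 6/14 = 3/7
Sum of P@k = 1/2 + 2/3 + 3/4 + 1/3 + 5/13 + 3/7 = 1115/364
AP = 1115/364 / 6 = 1115/2184

1115/2184


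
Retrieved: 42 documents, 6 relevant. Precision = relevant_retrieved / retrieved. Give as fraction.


Precision = relevant_retrieved / total_retrieved
= 6 / 42
= 6 / (6 + 36)
= 1/7

1/7


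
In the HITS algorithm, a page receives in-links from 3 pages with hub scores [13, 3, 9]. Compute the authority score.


Authority = sum of hub scores of in-linkers
In-link 1: hub score = 13
In-link 2: hub score = 3
In-link 3: hub score = 9
Authority = 13 + 3 + 9 = 25

25


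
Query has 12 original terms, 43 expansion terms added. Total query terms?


Original terms: 12
Expansion terms: 43
Total = 12 + 43 = 55

55


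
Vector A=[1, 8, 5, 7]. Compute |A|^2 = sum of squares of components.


|A|^2 = sum of squared components
A[0]^2 = 1^2 = 1
A[1]^2 = 8^2 = 64
A[2]^2 = 5^2 = 25
A[3]^2 = 7^2 = 49
Sum = 1 + 64 + 25 + 49 = 139

139


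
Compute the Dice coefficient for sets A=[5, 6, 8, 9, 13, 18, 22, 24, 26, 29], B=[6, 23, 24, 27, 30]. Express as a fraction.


A intersect B = [6, 24]
|A intersect B| = 2
|A| = 10, |B| = 5
Dice = 2*2 / (10+5)
= 4 / 15 = 4/15

4/15


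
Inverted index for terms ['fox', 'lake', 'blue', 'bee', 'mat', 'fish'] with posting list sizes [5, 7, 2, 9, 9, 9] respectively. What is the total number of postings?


Summing posting list sizes:
'fox': 5 postings
'lake': 7 postings
'blue': 2 postings
'bee': 9 postings
'mat': 9 postings
'fish': 9 postings
Total = 5 + 7 + 2 + 9 + 9 + 9 = 41

41


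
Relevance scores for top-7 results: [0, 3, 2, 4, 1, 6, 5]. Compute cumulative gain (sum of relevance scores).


Cumulative Gain = sum of relevance scores
Position 1: rel=0, running sum=0
Position 2: rel=3, running sum=3
Position 3: rel=2, running sum=5
Position 4: rel=4, running sum=9
Position 5: rel=1, running sum=10
Position 6: rel=6, running sum=16
Position 7: rel=5, running sum=21
CG = 21

21


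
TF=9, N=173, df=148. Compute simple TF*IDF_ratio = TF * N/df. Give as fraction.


TF * (N/df)
= 9 * (173/148)
= 9 * 173/148
= 1557/148

1557/148


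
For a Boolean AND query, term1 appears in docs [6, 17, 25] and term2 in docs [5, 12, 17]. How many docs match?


Boolean AND: find intersection of posting lists
term1 docs: [6, 17, 25]
term2 docs: [5, 12, 17]
Intersection: [17]
|intersection| = 1

1


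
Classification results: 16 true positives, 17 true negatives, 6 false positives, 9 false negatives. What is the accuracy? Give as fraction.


Accuracy = (TP + TN) / (TP + TN + FP + FN)
TP + TN = 16 + 17 = 33
Total = 16 + 17 + 6 + 9 = 48
Accuracy = 33 / 48 = 11/16

11/16


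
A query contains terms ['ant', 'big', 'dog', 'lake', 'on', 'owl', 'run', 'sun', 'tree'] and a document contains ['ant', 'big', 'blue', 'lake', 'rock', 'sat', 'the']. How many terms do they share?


Query terms: ['ant', 'big', 'dog', 'lake', 'on', 'owl', 'run', 'sun', 'tree']
Document terms: ['ant', 'big', 'blue', 'lake', 'rock', 'sat', 'the']
Common terms: ['ant', 'big', 'lake']
Overlap count = 3

3


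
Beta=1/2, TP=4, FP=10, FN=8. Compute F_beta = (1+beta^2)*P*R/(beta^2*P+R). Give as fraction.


P = TP/(TP+FP) = 4/14 = 2/7
R = TP/(TP+FN) = 4/12 = 1/3
beta^2 = 1/2^2 = 1/4
(1 + beta^2) = 5/4
Numerator = (1+beta^2)*P*R = 5/42
Denominator = beta^2*P + R = 1/14 + 1/3 = 17/42
F_beta = 5/17

5/17


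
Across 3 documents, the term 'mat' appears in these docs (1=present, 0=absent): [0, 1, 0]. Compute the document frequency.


Checking each document for 'mat':
Doc 1: absent
Doc 2: present
Doc 3: absent
df = sum of presences = 0 + 1 + 0 = 1

1


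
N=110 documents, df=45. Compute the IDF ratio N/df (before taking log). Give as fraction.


IDF ratio = N / df
= 110 / 45
= 22/9

22/9


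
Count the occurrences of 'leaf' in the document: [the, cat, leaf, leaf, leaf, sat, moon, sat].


Document has 8 words
Scanning for 'leaf':
Found at positions: [2, 3, 4]
Count = 3

3


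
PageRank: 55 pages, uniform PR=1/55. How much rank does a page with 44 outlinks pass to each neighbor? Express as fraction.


Initial PR = 1/55 = 1/55
Outlinks = 44
Contribution per link = PR / outlinks
= 1/55 / 44
= 1/2420

1/2420


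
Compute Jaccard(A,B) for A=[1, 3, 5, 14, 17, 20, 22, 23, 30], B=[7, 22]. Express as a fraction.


A intersect B = [22]
|A intersect B| = 1
A union B = [1, 3, 5, 7, 14, 17, 20, 22, 23, 30]
|A union B| = 10
Jaccard = 1/10 = 1/10

1/10


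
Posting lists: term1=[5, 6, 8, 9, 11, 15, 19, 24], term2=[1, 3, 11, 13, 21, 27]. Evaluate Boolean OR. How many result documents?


Boolean OR: find union of posting lists
term1 docs: [5, 6, 8, 9, 11, 15, 19, 24]
term2 docs: [1, 3, 11, 13, 21, 27]
Union: [1, 3, 5, 6, 8, 9, 11, 13, 15, 19, 21, 24, 27]
|union| = 13

13


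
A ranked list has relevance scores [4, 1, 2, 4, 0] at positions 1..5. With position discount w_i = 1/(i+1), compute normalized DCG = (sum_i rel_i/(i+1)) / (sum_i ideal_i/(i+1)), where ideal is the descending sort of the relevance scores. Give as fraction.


Position discount weights w_i = 1/(i+1) for i=1..5:
Weights = [1/2, 1/3, 1/4, 1/5, 1/6]
Actual relevance: [4, 1, 2, 4, 0]
DCG = 4/2 + 1/3 + 2/4 + 4/5 + 0/6 = 109/30
Ideal relevance (sorted desc): [4, 4, 2, 1, 0]
Ideal DCG = 4/2 + 4/3 + 2/4 + 1/5 + 0/6 = 121/30
nDCG = DCG / ideal_DCG = 109/30 / 121/30 = 109/121

109/121


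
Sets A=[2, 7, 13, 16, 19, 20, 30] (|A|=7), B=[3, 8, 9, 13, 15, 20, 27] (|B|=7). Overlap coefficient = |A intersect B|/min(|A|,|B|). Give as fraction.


A intersect B = [13, 20]
|A intersect B| = 2
min(|A|, |B|) = min(7, 7) = 7
Overlap = 2 / 7 = 2/7

2/7


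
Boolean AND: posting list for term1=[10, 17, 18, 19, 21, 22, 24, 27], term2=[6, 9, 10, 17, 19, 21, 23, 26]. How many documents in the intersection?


Boolean AND: find intersection of posting lists
term1 docs: [10, 17, 18, 19, 21, 22, 24, 27]
term2 docs: [6, 9, 10, 17, 19, 21, 23, 26]
Intersection: [10, 17, 19, 21]
|intersection| = 4

4


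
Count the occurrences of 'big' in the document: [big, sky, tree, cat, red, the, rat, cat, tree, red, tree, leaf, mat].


Document has 13 words
Scanning for 'big':
Found at positions: [0]
Count = 1

1


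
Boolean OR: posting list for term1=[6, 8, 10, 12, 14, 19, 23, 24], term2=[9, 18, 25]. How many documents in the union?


Boolean OR: find union of posting lists
term1 docs: [6, 8, 10, 12, 14, 19, 23, 24]
term2 docs: [9, 18, 25]
Union: [6, 8, 9, 10, 12, 14, 18, 19, 23, 24, 25]
|union| = 11

11


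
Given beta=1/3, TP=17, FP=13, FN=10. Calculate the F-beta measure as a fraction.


P = TP/(TP+FP) = 17/30 = 17/30
R = TP/(TP+FN) = 17/27 = 17/27
beta^2 = 1/3^2 = 1/9
(1 + beta^2) = 10/9
Numerator = (1+beta^2)*P*R = 289/729
Denominator = beta^2*P + R = 17/270 + 17/27 = 187/270
F_beta = 170/297

170/297


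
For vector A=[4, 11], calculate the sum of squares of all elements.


|A|^2 = sum of squared components
A[0]^2 = 4^2 = 16
A[1]^2 = 11^2 = 121
Sum = 16 + 121 = 137

137


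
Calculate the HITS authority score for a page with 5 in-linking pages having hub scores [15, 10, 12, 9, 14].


Authority = sum of hub scores of in-linkers
In-link 1: hub score = 15
In-link 2: hub score = 10
In-link 3: hub score = 12
In-link 4: hub score = 9
In-link 5: hub score = 14
Authority = 15 + 10 + 12 + 9 + 14 = 60

60


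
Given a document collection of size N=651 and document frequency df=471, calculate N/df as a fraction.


IDF ratio = N / df
= 651 / 471
= 217/157

217/157


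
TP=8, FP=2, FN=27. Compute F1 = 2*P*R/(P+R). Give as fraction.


F1 = 2 * P * R / (P + R)
P = TP/(TP+FP) = 8/10 = 4/5
R = TP/(TP+FN) = 8/35 = 8/35
2 * P * R = 2 * 4/5 * 8/35 = 64/175
P + R = 4/5 + 8/35 = 36/35
F1 = 64/175 / 36/35 = 16/45

16/45


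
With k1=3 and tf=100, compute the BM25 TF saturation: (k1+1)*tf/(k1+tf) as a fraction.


BM25 TF component = (k1+1)*tf / (k1+tf)
k1 = 3, tf = 100
Numerator = (3+1)*100 = 400
Denominator = 3 + 100 = 103
= 400/103 = 400/103

400/103


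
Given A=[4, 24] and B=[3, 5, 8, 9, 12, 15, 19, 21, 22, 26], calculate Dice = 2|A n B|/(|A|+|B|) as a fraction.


A intersect B = []
|A intersect B| = 0
|A| = 2, |B| = 10
Dice = 2*0 / (2+10)
= 0 / 12 = 0

0


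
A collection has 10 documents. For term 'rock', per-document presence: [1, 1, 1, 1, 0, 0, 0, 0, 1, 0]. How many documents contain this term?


Checking each document for 'rock':
Doc 1: present
Doc 2: present
Doc 3: present
Doc 4: present
Doc 5: absent
Doc 6: absent
Doc 7: absent
Doc 8: absent
Doc 9: present
Doc 10: absent
df = sum of presences = 1 + 1 + 1 + 1 + 0 + 0 + 0 + 0 + 1 + 0 = 5

5


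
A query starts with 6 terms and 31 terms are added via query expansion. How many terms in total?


Original terms: 6
Expansion terms: 31
Total = 6 + 31 = 37

37


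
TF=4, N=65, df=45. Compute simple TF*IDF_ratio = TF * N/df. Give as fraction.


TF * (N/df)
= 4 * (65/45)
= 4 * 13/9
= 52/9

52/9


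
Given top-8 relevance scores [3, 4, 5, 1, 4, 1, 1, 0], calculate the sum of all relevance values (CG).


Cumulative Gain = sum of relevance scores
Position 1: rel=3, running sum=3
Position 2: rel=4, running sum=7
Position 3: rel=5, running sum=12
Position 4: rel=1, running sum=13
Position 5: rel=4, running sum=17
Position 6: rel=1, running sum=18
Position 7: rel=1, running sum=19
Position 8: rel=0, running sum=19
CG = 19

19


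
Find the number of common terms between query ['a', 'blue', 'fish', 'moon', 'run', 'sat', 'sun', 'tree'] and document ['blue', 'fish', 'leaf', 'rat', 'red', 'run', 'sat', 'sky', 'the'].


Query terms: ['a', 'blue', 'fish', 'moon', 'run', 'sat', 'sun', 'tree']
Document terms: ['blue', 'fish', 'leaf', 'rat', 'red', 'run', 'sat', 'sky', 'the']
Common terms: ['blue', 'fish', 'run', 'sat']
Overlap count = 4

4


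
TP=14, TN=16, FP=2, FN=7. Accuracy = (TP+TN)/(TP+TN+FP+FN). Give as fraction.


Accuracy = (TP + TN) / (TP + TN + FP + FN)
TP + TN = 14 + 16 = 30
Total = 14 + 16 + 2 + 7 = 39
Accuracy = 30 / 39 = 10/13

10/13


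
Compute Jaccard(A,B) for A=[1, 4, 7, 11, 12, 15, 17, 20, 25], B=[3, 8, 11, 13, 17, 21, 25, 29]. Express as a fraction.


A intersect B = [11, 17, 25]
|A intersect B| = 3
A union B = [1, 3, 4, 7, 8, 11, 12, 13, 15, 17, 20, 21, 25, 29]
|A union B| = 14
Jaccard = 3/14 = 3/14

3/14


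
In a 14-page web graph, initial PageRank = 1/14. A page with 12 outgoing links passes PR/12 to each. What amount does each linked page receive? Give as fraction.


Initial PR = 1/14 = 1/14
Outlinks = 12
Contribution per link = PR / outlinks
= 1/14 / 12
= 1/168

1/168


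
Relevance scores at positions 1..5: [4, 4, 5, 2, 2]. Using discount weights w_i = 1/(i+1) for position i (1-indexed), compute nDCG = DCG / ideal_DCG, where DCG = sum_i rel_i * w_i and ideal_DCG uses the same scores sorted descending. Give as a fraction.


Position discount weights w_i = 1/(i+1) for i=1..5:
Weights = [1/2, 1/3, 1/4, 1/5, 1/6]
Actual relevance: [4, 4, 5, 2, 2]
DCG = 4/2 + 4/3 + 5/4 + 2/5 + 2/6 = 319/60
Ideal relevance (sorted desc): [5, 4, 4, 2, 2]
Ideal DCG = 5/2 + 4/3 + 4/4 + 2/5 + 2/6 = 167/30
nDCG = DCG / ideal_DCG = 319/60 / 167/30 = 319/334

319/334


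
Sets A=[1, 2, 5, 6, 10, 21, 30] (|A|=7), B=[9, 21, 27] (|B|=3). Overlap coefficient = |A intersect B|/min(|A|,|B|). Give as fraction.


A intersect B = [21]
|A intersect B| = 1
min(|A|, |B|) = min(7, 3) = 3
Overlap = 1 / 3 = 1/3

1/3


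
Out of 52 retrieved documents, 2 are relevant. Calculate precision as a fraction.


Precision = relevant_retrieved / total_retrieved
= 2 / 52
= 2 / (2 + 50)
= 1/26

1/26


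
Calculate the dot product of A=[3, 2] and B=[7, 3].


Dot product = sum of element-wise products
A[0]*B[0] = 3*7 = 21
A[1]*B[1] = 2*3 = 6
Sum = 21 + 6 = 27

27


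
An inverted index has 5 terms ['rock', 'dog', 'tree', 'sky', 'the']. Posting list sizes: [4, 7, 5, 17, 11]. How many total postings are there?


Summing posting list sizes:
'rock': 4 postings
'dog': 7 postings
'tree': 5 postings
'sky': 17 postings
'the': 11 postings
Total = 4 + 7 + 5 + 17 + 11 = 44

44


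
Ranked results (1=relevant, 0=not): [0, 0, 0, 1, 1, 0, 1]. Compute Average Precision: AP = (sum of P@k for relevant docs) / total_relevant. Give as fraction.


Computing P@k for each relevant position:
Position 1: not relevant
Position 2: not relevant
Position 3: not relevant
Position 4: relevant, P@4 = 1/4 = 1/4
Position 5: relevant, P@5 = 2/5 = 2/5
Position 6: not relevant
Position 7: relevant, P@7 = 3/7 = 3/7
Sum of P@k = 1/4 + 2/5 + 3/7 = 151/140
AP = 151/140 / 3 = 151/420

151/420


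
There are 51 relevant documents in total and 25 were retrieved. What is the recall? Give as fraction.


Recall = retrieved_relevant / total_relevant
= 25 / 51
= 25 / (25 + 26)
= 25/51

25/51


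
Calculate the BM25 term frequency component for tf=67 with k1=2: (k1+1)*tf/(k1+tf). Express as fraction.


BM25 TF component = (k1+1)*tf / (k1+tf)
k1 = 2, tf = 67
Numerator = (2+1)*67 = 201
Denominator = 2 + 67 = 69
= 201/69 = 67/23

67/23


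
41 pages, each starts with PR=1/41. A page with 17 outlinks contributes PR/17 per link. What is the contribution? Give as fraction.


Initial PR = 1/41 = 1/41
Outlinks = 17
Contribution per link = PR / outlinks
= 1/41 / 17
= 1/697

1/697


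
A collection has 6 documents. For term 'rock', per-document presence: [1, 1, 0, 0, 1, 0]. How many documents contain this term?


Checking each document for 'rock':
Doc 1: present
Doc 2: present
Doc 3: absent
Doc 4: absent
Doc 5: present
Doc 6: absent
df = sum of presences = 1 + 1 + 0 + 0 + 1 + 0 = 3

3


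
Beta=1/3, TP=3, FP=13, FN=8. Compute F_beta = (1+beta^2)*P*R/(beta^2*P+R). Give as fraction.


P = TP/(TP+FP) = 3/16 = 3/16
R = TP/(TP+FN) = 3/11 = 3/11
beta^2 = 1/3^2 = 1/9
(1 + beta^2) = 10/9
Numerator = (1+beta^2)*P*R = 5/88
Denominator = beta^2*P + R = 1/48 + 3/11 = 155/528
F_beta = 6/31

6/31


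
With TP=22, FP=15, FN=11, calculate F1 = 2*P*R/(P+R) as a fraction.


F1 = 2 * P * R / (P + R)
P = TP/(TP+FP) = 22/37 = 22/37
R = TP/(TP+FN) = 22/33 = 2/3
2 * P * R = 2 * 22/37 * 2/3 = 88/111
P + R = 22/37 + 2/3 = 140/111
F1 = 88/111 / 140/111 = 22/35

22/35


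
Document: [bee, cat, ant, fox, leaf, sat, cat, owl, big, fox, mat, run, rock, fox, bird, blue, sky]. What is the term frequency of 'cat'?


Document has 17 words
Scanning for 'cat':
Found at positions: [1, 6]
Count = 2

2


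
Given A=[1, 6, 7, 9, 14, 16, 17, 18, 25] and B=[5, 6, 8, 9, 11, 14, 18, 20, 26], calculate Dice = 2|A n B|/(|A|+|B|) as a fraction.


A intersect B = [6, 9, 14, 18]
|A intersect B| = 4
|A| = 9, |B| = 9
Dice = 2*4 / (9+9)
= 8 / 18 = 4/9

4/9


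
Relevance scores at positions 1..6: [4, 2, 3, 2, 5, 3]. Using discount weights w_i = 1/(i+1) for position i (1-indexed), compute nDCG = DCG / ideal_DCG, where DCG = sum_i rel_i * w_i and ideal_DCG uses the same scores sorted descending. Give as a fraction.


Position discount weights w_i = 1/(i+1) for i=1..6:
Weights = [1/2, 1/3, 1/4, 1/5, 1/6, 1/7]
Actual relevance: [4, 2, 3, 2, 5, 3]
DCG = 4/2 + 2/3 + 3/4 + 2/5 + 5/6 + 3/7 = 711/140
Ideal relevance (sorted desc): [5, 4, 3, 3, 2, 2]
Ideal DCG = 5/2 + 4/3 + 3/4 + 3/5 + 2/6 + 2/7 = 2437/420
nDCG = DCG / ideal_DCG = 711/140 / 2437/420 = 2133/2437

2133/2437


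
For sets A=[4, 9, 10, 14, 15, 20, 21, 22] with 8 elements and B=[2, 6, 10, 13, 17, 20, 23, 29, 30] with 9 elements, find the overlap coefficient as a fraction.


A intersect B = [10, 20]
|A intersect B| = 2
min(|A|, |B|) = min(8, 9) = 8
Overlap = 2 / 8 = 1/4

1/4


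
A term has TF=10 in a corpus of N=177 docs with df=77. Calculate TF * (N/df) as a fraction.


TF * (N/df)
= 10 * (177/77)
= 10 * 177/77
= 1770/77

1770/77


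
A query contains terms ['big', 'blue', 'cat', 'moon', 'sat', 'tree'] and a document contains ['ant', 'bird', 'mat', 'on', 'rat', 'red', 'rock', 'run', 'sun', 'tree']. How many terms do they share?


Query terms: ['big', 'blue', 'cat', 'moon', 'sat', 'tree']
Document terms: ['ant', 'bird', 'mat', 'on', 'rat', 'red', 'rock', 'run', 'sun', 'tree']
Common terms: ['tree']
Overlap count = 1

1


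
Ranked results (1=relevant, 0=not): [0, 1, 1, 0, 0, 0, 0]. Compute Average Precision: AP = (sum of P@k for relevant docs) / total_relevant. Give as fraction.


Computing P@k for each relevant position:
Position 1: not relevant
Position 2: relevant, P@2 = 1/2 = 1/2
Position 3: relevant, P@3 = 2/3 = 2/3
Position 4: not relevant
Position 5: not relevant
Position 6: not relevant
Position 7: not relevant
Sum of P@k = 1/2 + 2/3 = 7/6
AP = 7/6 / 2 = 7/12

7/12


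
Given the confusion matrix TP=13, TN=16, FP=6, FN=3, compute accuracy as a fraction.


Accuracy = (TP + TN) / (TP + TN + FP + FN)
TP + TN = 13 + 16 = 29
Total = 13 + 16 + 6 + 3 = 38
Accuracy = 29 / 38 = 29/38

29/38


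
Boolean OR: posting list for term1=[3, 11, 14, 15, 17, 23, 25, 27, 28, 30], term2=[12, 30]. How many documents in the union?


Boolean OR: find union of posting lists
term1 docs: [3, 11, 14, 15, 17, 23, 25, 27, 28, 30]
term2 docs: [12, 30]
Union: [3, 11, 12, 14, 15, 17, 23, 25, 27, 28, 30]
|union| = 11

11


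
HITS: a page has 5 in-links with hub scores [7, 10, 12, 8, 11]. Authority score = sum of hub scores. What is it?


Authority = sum of hub scores of in-linkers
In-link 1: hub score = 7
In-link 2: hub score = 10
In-link 3: hub score = 12
In-link 4: hub score = 8
In-link 5: hub score = 11
Authority = 7 + 10 + 12 + 8 + 11 = 48

48


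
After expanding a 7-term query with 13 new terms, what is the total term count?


Original terms: 7
Expansion terms: 13
Total = 7 + 13 = 20

20


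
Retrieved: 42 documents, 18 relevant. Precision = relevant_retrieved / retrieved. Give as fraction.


Precision = relevant_retrieved / total_retrieved
= 18 / 42
= 18 / (18 + 24)
= 3/7

3/7


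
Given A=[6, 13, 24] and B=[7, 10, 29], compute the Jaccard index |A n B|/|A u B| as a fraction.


A intersect B = []
|A intersect B| = 0
A union B = [6, 7, 10, 13, 24, 29]
|A union B| = 6
Jaccard = 0/6 = 0

0


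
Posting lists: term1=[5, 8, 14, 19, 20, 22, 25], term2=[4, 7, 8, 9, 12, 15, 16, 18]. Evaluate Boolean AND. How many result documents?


Boolean AND: find intersection of posting lists
term1 docs: [5, 8, 14, 19, 20, 22, 25]
term2 docs: [4, 7, 8, 9, 12, 15, 16, 18]
Intersection: [8]
|intersection| = 1

1


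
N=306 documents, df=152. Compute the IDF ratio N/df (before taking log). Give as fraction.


IDF ratio = N / df
= 306 / 152
= 153/76

153/76


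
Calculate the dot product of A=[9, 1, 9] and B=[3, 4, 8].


Dot product = sum of element-wise products
A[0]*B[0] = 9*3 = 27
A[1]*B[1] = 1*4 = 4
A[2]*B[2] = 9*8 = 72
Sum = 27 + 4 + 72 = 103

103


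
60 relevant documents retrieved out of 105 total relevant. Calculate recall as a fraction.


Recall = retrieved_relevant / total_relevant
= 60 / 105
= 60 / (60 + 45)
= 4/7

4/7


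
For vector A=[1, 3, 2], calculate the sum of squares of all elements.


|A|^2 = sum of squared components
A[0]^2 = 1^2 = 1
A[1]^2 = 3^2 = 9
A[2]^2 = 2^2 = 4
Sum = 1 + 9 + 4 = 14

14


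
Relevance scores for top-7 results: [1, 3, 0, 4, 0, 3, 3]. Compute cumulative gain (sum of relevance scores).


Cumulative Gain = sum of relevance scores
Position 1: rel=1, running sum=1
Position 2: rel=3, running sum=4
Position 3: rel=0, running sum=4
Position 4: rel=4, running sum=8
Position 5: rel=0, running sum=8
Position 6: rel=3, running sum=11
Position 7: rel=3, running sum=14
CG = 14

14


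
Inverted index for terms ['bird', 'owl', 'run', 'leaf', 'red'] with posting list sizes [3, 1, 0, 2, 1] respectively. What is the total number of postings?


Summing posting list sizes:
'bird': 3 postings
'owl': 1 postings
'run': 0 postings
'leaf': 2 postings
'red': 1 postings
Total = 3 + 1 + 0 + 2 + 1 = 7

7


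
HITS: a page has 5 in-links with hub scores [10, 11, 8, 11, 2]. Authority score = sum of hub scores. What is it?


Authority = sum of hub scores of in-linkers
In-link 1: hub score = 10
In-link 2: hub score = 11
In-link 3: hub score = 8
In-link 4: hub score = 11
In-link 5: hub score = 2
Authority = 10 + 11 + 8 + 11 + 2 = 42

42


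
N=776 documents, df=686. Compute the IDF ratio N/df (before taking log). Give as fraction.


IDF ratio = N / df
= 776 / 686
= 388/343

388/343


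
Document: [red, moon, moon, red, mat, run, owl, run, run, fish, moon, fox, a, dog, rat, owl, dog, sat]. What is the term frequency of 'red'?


Document has 18 words
Scanning for 'red':
Found at positions: [0, 3]
Count = 2

2


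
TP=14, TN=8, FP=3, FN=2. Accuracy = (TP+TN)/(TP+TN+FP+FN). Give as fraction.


Accuracy = (TP + TN) / (TP + TN + FP + FN)
TP + TN = 14 + 8 = 22
Total = 14 + 8 + 3 + 2 = 27
Accuracy = 22 / 27 = 22/27

22/27


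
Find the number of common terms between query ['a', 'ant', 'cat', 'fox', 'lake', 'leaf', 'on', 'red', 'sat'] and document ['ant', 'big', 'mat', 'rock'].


Query terms: ['a', 'ant', 'cat', 'fox', 'lake', 'leaf', 'on', 'red', 'sat']
Document terms: ['ant', 'big', 'mat', 'rock']
Common terms: ['ant']
Overlap count = 1

1
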